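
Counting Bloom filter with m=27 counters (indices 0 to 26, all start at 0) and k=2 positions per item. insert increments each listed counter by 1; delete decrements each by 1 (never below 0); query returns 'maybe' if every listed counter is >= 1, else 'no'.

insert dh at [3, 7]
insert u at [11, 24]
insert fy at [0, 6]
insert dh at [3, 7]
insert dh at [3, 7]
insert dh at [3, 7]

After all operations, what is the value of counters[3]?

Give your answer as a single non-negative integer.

Step 1: insert dh at [3, 7] -> counters=[0,0,0,1,0,0,0,1,0,0,0,0,0,0,0,0,0,0,0,0,0,0,0,0,0,0,0]
Step 2: insert u at [11, 24] -> counters=[0,0,0,1,0,0,0,1,0,0,0,1,0,0,0,0,0,0,0,0,0,0,0,0,1,0,0]
Step 3: insert fy at [0, 6] -> counters=[1,0,0,1,0,0,1,1,0,0,0,1,0,0,0,0,0,0,0,0,0,0,0,0,1,0,0]
Step 4: insert dh at [3, 7] -> counters=[1,0,0,2,0,0,1,2,0,0,0,1,0,0,0,0,0,0,0,0,0,0,0,0,1,0,0]
Step 5: insert dh at [3, 7] -> counters=[1,0,0,3,0,0,1,3,0,0,0,1,0,0,0,0,0,0,0,0,0,0,0,0,1,0,0]
Step 6: insert dh at [3, 7] -> counters=[1,0,0,4,0,0,1,4,0,0,0,1,0,0,0,0,0,0,0,0,0,0,0,0,1,0,0]
Final counters=[1,0,0,4,0,0,1,4,0,0,0,1,0,0,0,0,0,0,0,0,0,0,0,0,1,0,0] -> counters[3]=4

Answer: 4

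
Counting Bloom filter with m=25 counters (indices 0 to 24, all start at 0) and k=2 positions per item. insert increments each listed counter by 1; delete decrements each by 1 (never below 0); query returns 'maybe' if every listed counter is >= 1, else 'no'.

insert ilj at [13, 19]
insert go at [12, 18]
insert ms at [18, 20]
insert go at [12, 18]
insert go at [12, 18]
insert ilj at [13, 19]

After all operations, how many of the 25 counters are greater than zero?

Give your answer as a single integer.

Answer: 5

Derivation:
Step 1: insert ilj at [13, 19] -> counters=[0,0,0,0,0,0,0,0,0,0,0,0,0,1,0,0,0,0,0,1,0,0,0,0,0]
Step 2: insert go at [12, 18] -> counters=[0,0,0,0,0,0,0,0,0,0,0,0,1,1,0,0,0,0,1,1,0,0,0,0,0]
Step 3: insert ms at [18, 20] -> counters=[0,0,0,0,0,0,0,0,0,0,0,0,1,1,0,0,0,0,2,1,1,0,0,0,0]
Step 4: insert go at [12, 18] -> counters=[0,0,0,0,0,0,0,0,0,0,0,0,2,1,0,0,0,0,3,1,1,0,0,0,0]
Step 5: insert go at [12, 18] -> counters=[0,0,0,0,0,0,0,0,0,0,0,0,3,1,0,0,0,0,4,1,1,0,0,0,0]
Step 6: insert ilj at [13, 19] -> counters=[0,0,0,0,0,0,0,0,0,0,0,0,3,2,0,0,0,0,4,2,1,0,0,0,0]
Final counters=[0,0,0,0,0,0,0,0,0,0,0,0,3,2,0,0,0,0,4,2,1,0,0,0,0] -> 5 nonzero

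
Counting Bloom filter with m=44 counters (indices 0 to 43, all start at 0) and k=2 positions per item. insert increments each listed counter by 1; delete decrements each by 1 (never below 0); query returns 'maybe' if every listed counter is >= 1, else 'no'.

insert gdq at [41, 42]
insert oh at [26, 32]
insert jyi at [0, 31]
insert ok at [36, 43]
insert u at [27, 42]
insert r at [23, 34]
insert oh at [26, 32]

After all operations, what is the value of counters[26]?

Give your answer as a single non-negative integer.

Step 1: insert gdq at [41, 42] -> counters=[0,0,0,0,0,0,0,0,0,0,0,0,0,0,0,0,0,0,0,0,0,0,0,0,0,0,0,0,0,0,0,0,0,0,0,0,0,0,0,0,0,1,1,0]
Step 2: insert oh at [26, 32] -> counters=[0,0,0,0,0,0,0,0,0,0,0,0,0,0,0,0,0,0,0,0,0,0,0,0,0,0,1,0,0,0,0,0,1,0,0,0,0,0,0,0,0,1,1,0]
Step 3: insert jyi at [0, 31] -> counters=[1,0,0,0,0,0,0,0,0,0,0,0,0,0,0,0,0,0,0,0,0,0,0,0,0,0,1,0,0,0,0,1,1,0,0,0,0,0,0,0,0,1,1,0]
Step 4: insert ok at [36, 43] -> counters=[1,0,0,0,0,0,0,0,0,0,0,0,0,0,0,0,0,0,0,0,0,0,0,0,0,0,1,0,0,0,0,1,1,0,0,0,1,0,0,0,0,1,1,1]
Step 5: insert u at [27, 42] -> counters=[1,0,0,0,0,0,0,0,0,0,0,0,0,0,0,0,0,0,0,0,0,0,0,0,0,0,1,1,0,0,0,1,1,0,0,0,1,0,0,0,0,1,2,1]
Step 6: insert r at [23, 34] -> counters=[1,0,0,0,0,0,0,0,0,0,0,0,0,0,0,0,0,0,0,0,0,0,0,1,0,0,1,1,0,0,0,1,1,0,1,0,1,0,0,0,0,1,2,1]
Step 7: insert oh at [26, 32] -> counters=[1,0,0,0,0,0,0,0,0,0,0,0,0,0,0,0,0,0,0,0,0,0,0,1,0,0,2,1,0,0,0,1,2,0,1,0,1,0,0,0,0,1,2,1]
Final counters=[1,0,0,0,0,0,0,0,0,0,0,0,0,0,0,0,0,0,0,0,0,0,0,1,0,0,2,1,0,0,0,1,2,0,1,0,1,0,0,0,0,1,2,1] -> counters[26]=2

Answer: 2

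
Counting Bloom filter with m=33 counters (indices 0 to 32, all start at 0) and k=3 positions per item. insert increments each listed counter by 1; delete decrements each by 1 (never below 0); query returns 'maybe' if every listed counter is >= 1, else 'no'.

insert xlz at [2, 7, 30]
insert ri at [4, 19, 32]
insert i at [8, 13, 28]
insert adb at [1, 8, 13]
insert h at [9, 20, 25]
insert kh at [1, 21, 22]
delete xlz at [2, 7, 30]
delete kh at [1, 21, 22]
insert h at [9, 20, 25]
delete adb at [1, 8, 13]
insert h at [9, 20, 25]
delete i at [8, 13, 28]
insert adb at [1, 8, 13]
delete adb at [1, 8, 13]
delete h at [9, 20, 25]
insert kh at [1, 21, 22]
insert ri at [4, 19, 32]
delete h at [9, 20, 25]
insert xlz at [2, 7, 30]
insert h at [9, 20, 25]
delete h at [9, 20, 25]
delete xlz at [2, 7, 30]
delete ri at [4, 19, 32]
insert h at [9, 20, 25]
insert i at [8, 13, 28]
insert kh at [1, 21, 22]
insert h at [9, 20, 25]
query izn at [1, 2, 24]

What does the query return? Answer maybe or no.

Step 1: insert xlz at [2, 7, 30] -> counters=[0,0,1,0,0,0,0,1,0,0,0,0,0,0,0,0,0,0,0,0,0,0,0,0,0,0,0,0,0,0,1,0,0]
Step 2: insert ri at [4, 19, 32] -> counters=[0,0,1,0,1,0,0,1,0,0,0,0,0,0,0,0,0,0,0,1,0,0,0,0,0,0,0,0,0,0,1,0,1]
Step 3: insert i at [8, 13, 28] -> counters=[0,0,1,0,1,0,0,1,1,0,0,0,0,1,0,0,0,0,0,1,0,0,0,0,0,0,0,0,1,0,1,0,1]
Step 4: insert adb at [1, 8, 13] -> counters=[0,1,1,0,1,0,0,1,2,0,0,0,0,2,0,0,0,0,0,1,0,0,0,0,0,0,0,0,1,0,1,0,1]
Step 5: insert h at [9, 20, 25] -> counters=[0,1,1,0,1,0,0,1,2,1,0,0,0,2,0,0,0,0,0,1,1,0,0,0,0,1,0,0,1,0,1,0,1]
Step 6: insert kh at [1, 21, 22] -> counters=[0,2,1,0,1,0,0,1,2,1,0,0,0,2,0,0,0,0,0,1,1,1,1,0,0,1,0,0,1,0,1,0,1]
Step 7: delete xlz at [2, 7, 30] -> counters=[0,2,0,0,1,0,0,0,2,1,0,0,0,2,0,0,0,0,0,1,1,1,1,0,0,1,0,0,1,0,0,0,1]
Step 8: delete kh at [1, 21, 22] -> counters=[0,1,0,0,1,0,0,0,2,1,0,0,0,2,0,0,0,0,0,1,1,0,0,0,0,1,0,0,1,0,0,0,1]
Step 9: insert h at [9, 20, 25] -> counters=[0,1,0,0,1,0,0,0,2,2,0,0,0,2,0,0,0,0,0,1,2,0,0,0,0,2,0,0,1,0,0,0,1]
Step 10: delete adb at [1, 8, 13] -> counters=[0,0,0,0,1,0,0,0,1,2,0,0,0,1,0,0,0,0,0,1,2,0,0,0,0,2,0,0,1,0,0,0,1]
Step 11: insert h at [9, 20, 25] -> counters=[0,0,0,0,1,0,0,0,1,3,0,0,0,1,0,0,0,0,0,1,3,0,0,0,0,3,0,0,1,0,0,0,1]
Step 12: delete i at [8, 13, 28] -> counters=[0,0,0,0,1,0,0,0,0,3,0,0,0,0,0,0,0,0,0,1,3,0,0,0,0,3,0,0,0,0,0,0,1]
Step 13: insert adb at [1, 8, 13] -> counters=[0,1,0,0,1,0,0,0,1,3,0,0,0,1,0,0,0,0,0,1,3,0,0,0,0,3,0,0,0,0,0,0,1]
Step 14: delete adb at [1, 8, 13] -> counters=[0,0,0,0,1,0,0,0,0,3,0,0,0,0,0,0,0,0,0,1,3,0,0,0,0,3,0,0,0,0,0,0,1]
Step 15: delete h at [9, 20, 25] -> counters=[0,0,0,0,1,0,0,0,0,2,0,0,0,0,0,0,0,0,0,1,2,0,0,0,0,2,0,0,0,0,0,0,1]
Step 16: insert kh at [1, 21, 22] -> counters=[0,1,0,0,1,0,0,0,0,2,0,0,0,0,0,0,0,0,0,1,2,1,1,0,0,2,0,0,0,0,0,0,1]
Step 17: insert ri at [4, 19, 32] -> counters=[0,1,0,0,2,0,0,0,0,2,0,0,0,0,0,0,0,0,0,2,2,1,1,0,0,2,0,0,0,0,0,0,2]
Step 18: delete h at [9, 20, 25] -> counters=[0,1,0,0,2,0,0,0,0,1,0,0,0,0,0,0,0,0,0,2,1,1,1,0,0,1,0,0,0,0,0,0,2]
Step 19: insert xlz at [2, 7, 30] -> counters=[0,1,1,0,2,0,0,1,0,1,0,0,0,0,0,0,0,0,0,2,1,1,1,0,0,1,0,0,0,0,1,0,2]
Step 20: insert h at [9, 20, 25] -> counters=[0,1,1,0,2,0,0,1,0,2,0,0,0,0,0,0,0,0,0,2,2,1,1,0,0,2,0,0,0,0,1,0,2]
Step 21: delete h at [9, 20, 25] -> counters=[0,1,1,0,2,0,0,1,0,1,0,0,0,0,0,0,0,0,0,2,1,1,1,0,0,1,0,0,0,0,1,0,2]
Step 22: delete xlz at [2, 7, 30] -> counters=[0,1,0,0,2,0,0,0,0,1,0,0,0,0,0,0,0,0,0,2,1,1,1,0,0,1,0,0,0,0,0,0,2]
Step 23: delete ri at [4, 19, 32] -> counters=[0,1,0,0,1,0,0,0,0,1,0,0,0,0,0,0,0,0,0,1,1,1,1,0,0,1,0,0,0,0,0,0,1]
Step 24: insert h at [9, 20, 25] -> counters=[0,1,0,0,1,0,0,0,0,2,0,0,0,0,0,0,0,0,0,1,2,1,1,0,0,2,0,0,0,0,0,0,1]
Step 25: insert i at [8, 13, 28] -> counters=[0,1,0,0,1,0,0,0,1,2,0,0,0,1,0,0,0,0,0,1,2,1,1,0,0,2,0,0,1,0,0,0,1]
Step 26: insert kh at [1, 21, 22] -> counters=[0,2,0,0,1,0,0,0,1,2,0,0,0,1,0,0,0,0,0,1,2,2,2,0,0,2,0,0,1,0,0,0,1]
Step 27: insert h at [9, 20, 25] -> counters=[0,2,0,0,1,0,0,0,1,3,0,0,0,1,0,0,0,0,0,1,3,2,2,0,0,3,0,0,1,0,0,0,1]
Query izn: check counters[1]=2 counters[2]=0 counters[24]=0 -> no

Answer: no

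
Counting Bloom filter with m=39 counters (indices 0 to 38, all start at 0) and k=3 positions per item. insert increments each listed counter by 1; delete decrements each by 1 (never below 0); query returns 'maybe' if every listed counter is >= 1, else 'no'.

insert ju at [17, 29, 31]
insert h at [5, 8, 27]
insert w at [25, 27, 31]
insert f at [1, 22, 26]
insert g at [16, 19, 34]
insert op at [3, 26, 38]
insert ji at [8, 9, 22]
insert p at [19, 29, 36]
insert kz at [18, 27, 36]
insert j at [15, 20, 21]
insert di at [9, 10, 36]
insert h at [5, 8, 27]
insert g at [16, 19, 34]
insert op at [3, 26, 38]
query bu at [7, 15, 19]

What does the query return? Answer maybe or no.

Step 1: insert ju at [17, 29, 31] -> counters=[0,0,0,0,0,0,0,0,0,0,0,0,0,0,0,0,0,1,0,0,0,0,0,0,0,0,0,0,0,1,0,1,0,0,0,0,0,0,0]
Step 2: insert h at [5, 8, 27] -> counters=[0,0,0,0,0,1,0,0,1,0,0,0,0,0,0,0,0,1,0,0,0,0,0,0,0,0,0,1,0,1,0,1,0,0,0,0,0,0,0]
Step 3: insert w at [25, 27, 31] -> counters=[0,0,0,0,0,1,0,0,1,0,0,0,0,0,0,0,0,1,0,0,0,0,0,0,0,1,0,2,0,1,0,2,0,0,0,0,0,0,0]
Step 4: insert f at [1, 22, 26] -> counters=[0,1,0,0,0,1,0,0,1,0,0,0,0,0,0,0,0,1,0,0,0,0,1,0,0,1,1,2,0,1,0,2,0,0,0,0,0,0,0]
Step 5: insert g at [16, 19, 34] -> counters=[0,1,0,0,0,1,0,0,1,0,0,0,0,0,0,0,1,1,0,1,0,0,1,0,0,1,1,2,0,1,0,2,0,0,1,0,0,0,0]
Step 6: insert op at [3, 26, 38] -> counters=[0,1,0,1,0,1,0,0,1,0,0,0,0,0,0,0,1,1,0,1,0,0,1,0,0,1,2,2,0,1,0,2,0,0,1,0,0,0,1]
Step 7: insert ji at [8, 9, 22] -> counters=[0,1,0,1,0,1,0,0,2,1,0,0,0,0,0,0,1,1,0,1,0,0,2,0,0,1,2,2,0,1,0,2,0,0,1,0,0,0,1]
Step 8: insert p at [19, 29, 36] -> counters=[0,1,0,1,0,1,0,0,2,1,0,0,0,0,0,0,1,1,0,2,0,0,2,0,0,1,2,2,0,2,0,2,0,0,1,0,1,0,1]
Step 9: insert kz at [18, 27, 36] -> counters=[0,1,0,1,0,1,0,0,2,1,0,0,0,0,0,0,1,1,1,2,0,0,2,0,0,1,2,3,0,2,0,2,0,0,1,0,2,0,1]
Step 10: insert j at [15, 20, 21] -> counters=[0,1,0,1,0,1,0,0,2,1,0,0,0,0,0,1,1,1,1,2,1,1,2,0,0,1,2,3,0,2,0,2,0,0,1,0,2,0,1]
Step 11: insert di at [9, 10, 36] -> counters=[0,1,0,1,0,1,0,0,2,2,1,0,0,0,0,1,1,1,1,2,1,1,2,0,0,1,2,3,0,2,0,2,0,0,1,0,3,0,1]
Step 12: insert h at [5, 8, 27] -> counters=[0,1,0,1,0,2,0,0,3,2,1,0,0,0,0,1,1,1,1,2,1,1,2,0,0,1,2,4,0,2,0,2,0,0,1,0,3,0,1]
Step 13: insert g at [16, 19, 34] -> counters=[0,1,0,1,0,2,0,0,3,2,1,0,0,0,0,1,2,1,1,3,1,1,2,0,0,1,2,4,0,2,0,2,0,0,2,0,3,0,1]
Step 14: insert op at [3, 26, 38] -> counters=[0,1,0,2,0,2,0,0,3,2,1,0,0,0,0,1,2,1,1,3,1,1,2,0,0,1,3,4,0,2,0,2,0,0,2,0,3,0,2]
Query bu: check counters[7]=0 counters[15]=1 counters[19]=3 -> no

Answer: no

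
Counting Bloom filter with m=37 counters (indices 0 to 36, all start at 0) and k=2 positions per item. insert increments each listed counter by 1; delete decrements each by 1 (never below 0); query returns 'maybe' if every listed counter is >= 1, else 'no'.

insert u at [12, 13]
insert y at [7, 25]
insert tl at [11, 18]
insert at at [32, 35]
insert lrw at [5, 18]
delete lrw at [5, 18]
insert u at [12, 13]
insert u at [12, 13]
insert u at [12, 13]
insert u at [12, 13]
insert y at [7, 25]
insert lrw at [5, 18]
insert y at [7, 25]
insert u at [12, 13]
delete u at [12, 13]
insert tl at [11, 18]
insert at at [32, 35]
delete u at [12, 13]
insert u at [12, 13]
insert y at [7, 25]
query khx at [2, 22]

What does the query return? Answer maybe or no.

Answer: no

Derivation:
Step 1: insert u at [12, 13] -> counters=[0,0,0,0,0,0,0,0,0,0,0,0,1,1,0,0,0,0,0,0,0,0,0,0,0,0,0,0,0,0,0,0,0,0,0,0,0]
Step 2: insert y at [7, 25] -> counters=[0,0,0,0,0,0,0,1,0,0,0,0,1,1,0,0,0,0,0,0,0,0,0,0,0,1,0,0,0,0,0,0,0,0,0,0,0]
Step 3: insert tl at [11, 18] -> counters=[0,0,0,0,0,0,0,1,0,0,0,1,1,1,0,0,0,0,1,0,0,0,0,0,0,1,0,0,0,0,0,0,0,0,0,0,0]
Step 4: insert at at [32, 35] -> counters=[0,0,0,0,0,0,0,1,0,0,0,1,1,1,0,0,0,0,1,0,0,0,0,0,0,1,0,0,0,0,0,0,1,0,0,1,0]
Step 5: insert lrw at [5, 18] -> counters=[0,0,0,0,0,1,0,1,0,0,0,1,1,1,0,0,0,0,2,0,0,0,0,0,0,1,0,0,0,0,0,0,1,0,0,1,0]
Step 6: delete lrw at [5, 18] -> counters=[0,0,0,0,0,0,0,1,0,0,0,1,1,1,0,0,0,0,1,0,0,0,0,0,0,1,0,0,0,0,0,0,1,0,0,1,0]
Step 7: insert u at [12, 13] -> counters=[0,0,0,0,0,0,0,1,0,0,0,1,2,2,0,0,0,0,1,0,0,0,0,0,0,1,0,0,0,0,0,0,1,0,0,1,0]
Step 8: insert u at [12, 13] -> counters=[0,0,0,0,0,0,0,1,0,0,0,1,3,3,0,0,0,0,1,0,0,0,0,0,0,1,0,0,0,0,0,0,1,0,0,1,0]
Step 9: insert u at [12, 13] -> counters=[0,0,0,0,0,0,0,1,0,0,0,1,4,4,0,0,0,0,1,0,0,0,0,0,0,1,0,0,0,0,0,0,1,0,0,1,0]
Step 10: insert u at [12, 13] -> counters=[0,0,0,0,0,0,0,1,0,0,0,1,5,5,0,0,0,0,1,0,0,0,0,0,0,1,0,0,0,0,0,0,1,0,0,1,0]
Step 11: insert y at [7, 25] -> counters=[0,0,0,0,0,0,0,2,0,0,0,1,5,5,0,0,0,0,1,0,0,0,0,0,0,2,0,0,0,0,0,0,1,0,0,1,0]
Step 12: insert lrw at [5, 18] -> counters=[0,0,0,0,0,1,0,2,0,0,0,1,5,5,0,0,0,0,2,0,0,0,0,0,0,2,0,0,0,0,0,0,1,0,0,1,0]
Step 13: insert y at [7, 25] -> counters=[0,0,0,0,0,1,0,3,0,0,0,1,5,5,0,0,0,0,2,0,0,0,0,0,0,3,0,0,0,0,0,0,1,0,0,1,0]
Step 14: insert u at [12, 13] -> counters=[0,0,0,0,0,1,0,3,0,0,0,1,6,6,0,0,0,0,2,0,0,0,0,0,0,3,0,0,0,0,0,0,1,0,0,1,0]
Step 15: delete u at [12, 13] -> counters=[0,0,0,0,0,1,0,3,0,0,0,1,5,5,0,0,0,0,2,0,0,0,0,0,0,3,0,0,0,0,0,0,1,0,0,1,0]
Step 16: insert tl at [11, 18] -> counters=[0,0,0,0,0,1,0,3,0,0,0,2,5,5,0,0,0,0,3,0,0,0,0,0,0,3,0,0,0,0,0,0,1,0,0,1,0]
Step 17: insert at at [32, 35] -> counters=[0,0,0,0,0,1,0,3,0,0,0,2,5,5,0,0,0,0,3,0,0,0,0,0,0,3,0,0,0,0,0,0,2,0,0,2,0]
Step 18: delete u at [12, 13] -> counters=[0,0,0,0,0,1,0,3,0,0,0,2,4,4,0,0,0,0,3,0,0,0,0,0,0,3,0,0,0,0,0,0,2,0,0,2,0]
Step 19: insert u at [12, 13] -> counters=[0,0,0,0,0,1,0,3,0,0,0,2,5,5,0,0,0,0,3,0,0,0,0,0,0,3,0,0,0,0,0,0,2,0,0,2,0]
Step 20: insert y at [7, 25] -> counters=[0,0,0,0,0,1,0,4,0,0,0,2,5,5,0,0,0,0,3,0,0,0,0,0,0,4,0,0,0,0,0,0,2,0,0,2,0]
Query khx: check counters[2]=0 counters[22]=0 -> no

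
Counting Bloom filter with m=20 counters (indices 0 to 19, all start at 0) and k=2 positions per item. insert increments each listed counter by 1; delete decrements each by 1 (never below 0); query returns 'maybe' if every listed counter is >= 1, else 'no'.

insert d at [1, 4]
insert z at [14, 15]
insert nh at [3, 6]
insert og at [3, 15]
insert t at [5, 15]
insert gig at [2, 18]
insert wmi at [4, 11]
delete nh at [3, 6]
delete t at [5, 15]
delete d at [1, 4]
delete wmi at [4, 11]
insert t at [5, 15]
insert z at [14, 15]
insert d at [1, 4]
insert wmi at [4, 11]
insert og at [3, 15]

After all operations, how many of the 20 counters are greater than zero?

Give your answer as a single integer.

Answer: 9

Derivation:
Step 1: insert d at [1, 4] -> counters=[0,1,0,0,1,0,0,0,0,0,0,0,0,0,0,0,0,0,0,0]
Step 2: insert z at [14, 15] -> counters=[0,1,0,0,1,0,0,0,0,0,0,0,0,0,1,1,0,0,0,0]
Step 3: insert nh at [3, 6] -> counters=[0,1,0,1,1,0,1,0,0,0,0,0,0,0,1,1,0,0,0,0]
Step 4: insert og at [3, 15] -> counters=[0,1,0,2,1,0,1,0,0,0,0,0,0,0,1,2,0,0,0,0]
Step 5: insert t at [5, 15] -> counters=[0,1,0,2,1,1,1,0,0,0,0,0,0,0,1,3,0,0,0,0]
Step 6: insert gig at [2, 18] -> counters=[0,1,1,2,1,1,1,0,0,0,0,0,0,0,1,3,0,0,1,0]
Step 7: insert wmi at [4, 11] -> counters=[0,1,1,2,2,1,1,0,0,0,0,1,0,0,1,3,0,0,1,0]
Step 8: delete nh at [3, 6] -> counters=[0,1,1,1,2,1,0,0,0,0,0,1,0,0,1,3,0,0,1,0]
Step 9: delete t at [5, 15] -> counters=[0,1,1,1,2,0,0,0,0,0,0,1,0,0,1,2,0,0,1,0]
Step 10: delete d at [1, 4] -> counters=[0,0,1,1,1,0,0,0,0,0,0,1,0,0,1,2,0,0,1,0]
Step 11: delete wmi at [4, 11] -> counters=[0,0,1,1,0,0,0,0,0,0,0,0,0,0,1,2,0,0,1,0]
Step 12: insert t at [5, 15] -> counters=[0,0,1,1,0,1,0,0,0,0,0,0,0,0,1,3,0,0,1,0]
Step 13: insert z at [14, 15] -> counters=[0,0,1,1,0,1,0,0,0,0,0,0,0,0,2,4,0,0,1,0]
Step 14: insert d at [1, 4] -> counters=[0,1,1,1,1,1,0,0,0,0,0,0,0,0,2,4,0,0,1,0]
Step 15: insert wmi at [4, 11] -> counters=[0,1,1,1,2,1,0,0,0,0,0,1,0,0,2,4,0,0,1,0]
Step 16: insert og at [3, 15] -> counters=[0,1,1,2,2,1,0,0,0,0,0,1,0,0,2,5,0,0,1,0]
Final counters=[0,1,1,2,2,1,0,0,0,0,0,1,0,0,2,5,0,0,1,0] -> 9 nonzero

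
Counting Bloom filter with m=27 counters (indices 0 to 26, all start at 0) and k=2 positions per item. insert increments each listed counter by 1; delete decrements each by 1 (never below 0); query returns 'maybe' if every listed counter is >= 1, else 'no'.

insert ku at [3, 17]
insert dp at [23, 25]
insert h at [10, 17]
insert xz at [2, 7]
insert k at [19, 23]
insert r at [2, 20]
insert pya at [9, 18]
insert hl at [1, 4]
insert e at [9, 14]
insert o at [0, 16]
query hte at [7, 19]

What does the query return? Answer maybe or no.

Answer: maybe

Derivation:
Step 1: insert ku at [3, 17] -> counters=[0,0,0,1,0,0,0,0,0,0,0,0,0,0,0,0,0,1,0,0,0,0,0,0,0,0,0]
Step 2: insert dp at [23, 25] -> counters=[0,0,0,1,0,0,0,0,0,0,0,0,0,0,0,0,0,1,0,0,0,0,0,1,0,1,0]
Step 3: insert h at [10, 17] -> counters=[0,0,0,1,0,0,0,0,0,0,1,0,0,0,0,0,0,2,0,0,0,0,0,1,0,1,0]
Step 4: insert xz at [2, 7] -> counters=[0,0,1,1,0,0,0,1,0,0,1,0,0,0,0,0,0,2,0,0,0,0,0,1,0,1,0]
Step 5: insert k at [19, 23] -> counters=[0,0,1,1,0,0,0,1,0,0,1,0,0,0,0,0,0,2,0,1,0,0,0,2,0,1,0]
Step 6: insert r at [2, 20] -> counters=[0,0,2,1,0,0,0,1,0,0,1,0,0,0,0,0,0,2,0,1,1,0,0,2,0,1,0]
Step 7: insert pya at [9, 18] -> counters=[0,0,2,1,0,0,0,1,0,1,1,0,0,0,0,0,0,2,1,1,1,0,0,2,0,1,0]
Step 8: insert hl at [1, 4] -> counters=[0,1,2,1,1,0,0,1,0,1,1,0,0,0,0,0,0,2,1,1,1,0,0,2,0,1,0]
Step 9: insert e at [9, 14] -> counters=[0,1,2,1,1,0,0,1,0,2,1,0,0,0,1,0,0,2,1,1,1,0,0,2,0,1,0]
Step 10: insert o at [0, 16] -> counters=[1,1,2,1,1,0,0,1,0,2,1,0,0,0,1,0,1,2,1,1,1,0,0,2,0,1,0]
Query hte: check counters[7]=1 counters[19]=1 -> maybe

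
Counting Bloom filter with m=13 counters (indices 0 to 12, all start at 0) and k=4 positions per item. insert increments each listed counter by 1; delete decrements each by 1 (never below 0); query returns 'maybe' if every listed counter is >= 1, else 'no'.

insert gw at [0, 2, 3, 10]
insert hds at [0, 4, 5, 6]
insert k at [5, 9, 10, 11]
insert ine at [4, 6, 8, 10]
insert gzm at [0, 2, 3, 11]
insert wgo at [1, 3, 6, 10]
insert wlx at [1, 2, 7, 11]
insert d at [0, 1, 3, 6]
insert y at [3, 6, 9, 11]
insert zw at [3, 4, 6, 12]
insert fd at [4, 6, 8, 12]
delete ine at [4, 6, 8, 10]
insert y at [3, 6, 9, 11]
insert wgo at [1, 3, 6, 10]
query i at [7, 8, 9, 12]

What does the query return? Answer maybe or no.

Answer: maybe

Derivation:
Step 1: insert gw at [0, 2, 3, 10] -> counters=[1,0,1,1,0,0,0,0,0,0,1,0,0]
Step 2: insert hds at [0, 4, 5, 6] -> counters=[2,0,1,1,1,1,1,0,0,0,1,0,0]
Step 3: insert k at [5, 9, 10, 11] -> counters=[2,0,1,1,1,2,1,0,0,1,2,1,0]
Step 4: insert ine at [4, 6, 8, 10] -> counters=[2,0,1,1,2,2,2,0,1,1,3,1,0]
Step 5: insert gzm at [0, 2, 3, 11] -> counters=[3,0,2,2,2,2,2,0,1,1,3,2,0]
Step 6: insert wgo at [1, 3, 6, 10] -> counters=[3,1,2,3,2,2,3,0,1,1,4,2,0]
Step 7: insert wlx at [1, 2, 7, 11] -> counters=[3,2,3,3,2,2,3,1,1,1,4,3,0]
Step 8: insert d at [0, 1, 3, 6] -> counters=[4,3,3,4,2,2,4,1,1,1,4,3,0]
Step 9: insert y at [3, 6, 9, 11] -> counters=[4,3,3,5,2,2,5,1,1,2,4,4,0]
Step 10: insert zw at [3, 4, 6, 12] -> counters=[4,3,3,6,3,2,6,1,1,2,4,4,1]
Step 11: insert fd at [4, 6, 8, 12] -> counters=[4,3,3,6,4,2,7,1,2,2,4,4,2]
Step 12: delete ine at [4, 6, 8, 10] -> counters=[4,3,3,6,3,2,6,1,1,2,3,4,2]
Step 13: insert y at [3, 6, 9, 11] -> counters=[4,3,3,7,3,2,7,1,1,3,3,5,2]
Step 14: insert wgo at [1, 3, 6, 10] -> counters=[4,4,3,8,3,2,8,1,1,3,4,5,2]
Query i: check counters[7]=1 counters[8]=1 counters[9]=3 counters[12]=2 -> maybe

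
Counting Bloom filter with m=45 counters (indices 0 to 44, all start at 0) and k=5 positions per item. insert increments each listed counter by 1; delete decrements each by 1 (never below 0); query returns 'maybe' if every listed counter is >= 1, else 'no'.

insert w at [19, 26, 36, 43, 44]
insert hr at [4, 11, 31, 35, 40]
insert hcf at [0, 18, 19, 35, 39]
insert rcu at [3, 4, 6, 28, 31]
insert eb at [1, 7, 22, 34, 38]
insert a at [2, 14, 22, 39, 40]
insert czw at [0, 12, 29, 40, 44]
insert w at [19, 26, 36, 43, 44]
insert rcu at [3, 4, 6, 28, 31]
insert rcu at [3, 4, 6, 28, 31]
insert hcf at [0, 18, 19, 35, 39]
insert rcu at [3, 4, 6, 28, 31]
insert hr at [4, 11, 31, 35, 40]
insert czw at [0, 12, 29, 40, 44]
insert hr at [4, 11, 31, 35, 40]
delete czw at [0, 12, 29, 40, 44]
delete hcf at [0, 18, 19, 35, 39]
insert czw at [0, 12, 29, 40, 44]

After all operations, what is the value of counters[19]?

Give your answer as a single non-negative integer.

Answer: 3

Derivation:
Step 1: insert w at [19, 26, 36, 43, 44] -> counters=[0,0,0,0,0,0,0,0,0,0,0,0,0,0,0,0,0,0,0,1,0,0,0,0,0,0,1,0,0,0,0,0,0,0,0,0,1,0,0,0,0,0,0,1,1]
Step 2: insert hr at [4, 11, 31, 35, 40] -> counters=[0,0,0,0,1,0,0,0,0,0,0,1,0,0,0,0,0,0,0,1,0,0,0,0,0,0,1,0,0,0,0,1,0,0,0,1,1,0,0,0,1,0,0,1,1]
Step 3: insert hcf at [0, 18, 19, 35, 39] -> counters=[1,0,0,0,1,0,0,0,0,0,0,1,0,0,0,0,0,0,1,2,0,0,0,0,0,0,1,0,0,0,0,1,0,0,0,2,1,0,0,1,1,0,0,1,1]
Step 4: insert rcu at [3, 4, 6, 28, 31] -> counters=[1,0,0,1,2,0,1,0,0,0,0,1,0,0,0,0,0,0,1,2,0,0,0,0,0,0,1,0,1,0,0,2,0,0,0,2,1,0,0,1,1,0,0,1,1]
Step 5: insert eb at [1, 7, 22, 34, 38] -> counters=[1,1,0,1,2,0,1,1,0,0,0,1,0,0,0,0,0,0,1,2,0,0,1,0,0,0,1,0,1,0,0,2,0,0,1,2,1,0,1,1,1,0,0,1,1]
Step 6: insert a at [2, 14, 22, 39, 40] -> counters=[1,1,1,1,2,0,1,1,0,0,0,1,0,0,1,0,0,0,1,2,0,0,2,0,0,0,1,0,1,0,0,2,0,0,1,2,1,0,1,2,2,0,0,1,1]
Step 7: insert czw at [0, 12, 29, 40, 44] -> counters=[2,1,1,1,2,0,1,1,0,0,0,1,1,0,1,0,0,0,1,2,0,0,2,0,0,0,1,0,1,1,0,2,0,0,1,2,1,0,1,2,3,0,0,1,2]
Step 8: insert w at [19, 26, 36, 43, 44] -> counters=[2,1,1,1,2,0,1,1,0,0,0,1,1,0,1,0,0,0,1,3,0,0,2,0,0,0,2,0,1,1,0,2,0,0,1,2,2,0,1,2,3,0,0,2,3]
Step 9: insert rcu at [3, 4, 6, 28, 31] -> counters=[2,1,1,2,3,0,2,1,0,0,0,1,1,0,1,0,0,0,1,3,0,0,2,0,0,0,2,0,2,1,0,3,0,0,1,2,2,0,1,2,3,0,0,2,3]
Step 10: insert rcu at [3, 4, 6, 28, 31] -> counters=[2,1,1,3,4,0,3,1,0,0,0,1,1,0,1,0,0,0,1,3,0,0,2,0,0,0,2,0,3,1,0,4,0,0,1,2,2,0,1,2,3,0,0,2,3]
Step 11: insert hcf at [0, 18, 19, 35, 39] -> counters=[3,1,1,3,4,0,3,1,0,0,0,1,1,0,1,0,0,0,2,4,0,0,2,0,0,0,2,0,3,1,0,4,0,0,1,3,2,0,1,3,3,0,0,2,3]
Step 12: insert rcu at [3, 4, 6, 28, 31] -> counters=[3,1,1,4,5,0,4,1,0,0,0,1,1,0,1,0,0,0,2,4,0,0,2,0,0,0,2,0,4,1,0,5,0,0,1,3,2,0,1,3,3,0,0,2,3]
Step 13: insert hr at [4, 11, 31, 35, 40] -> counters=[3,1,1,4,6,0,4,1,0,0,0,2,1,0,1,0,0,0,2,4,0,0,2,0,0,0,2,0,4,1,0,6,0,0,1,4,2,0,1,3,4,0,0,2,3]
Step 14: insert czw at [0, 12, 29, 40, 44] -> counters=[4,1,1,4,6,0,4,1,0,0,0,2,2,0,1,0,0,0,2,4,0,0,2,0,0,0,2,0,4,2,0,6,0,0,1,4,2,0,1,3,5,0,0,2,4]
Step 15: insert hr at [4, 11, 31, 35, 40] -> counters=[4,1,1,4,7,0,4,1,0,0,0,3,2,0,1,0,0,0,2,4,0,0,2,0,0,0,2,0,4,2,0,7,0,0,1,5,2,0,1,3,6,0,0,2,4]
Step 16: delete czw at [0, 12, 29, 40, 44] -> counters=[3,1,1,4,7,0,4,1,0,0,0,3,1,0,1,0,0,0,2,4,0,0,2,0,0,0,2,0,4,1,0,7,0,0,1,5,2,0,1,3,5,0,0,2,3]
Step 17: delete hcf at [0, 18, 19, 35, 39] -> counters=[2,1,1,4,7,0,4,1,0,0,0,3,1,0,1,0,0,0,1,3,0,0,2,0,0,0,2,0,4,1,0,7,0,0,1,4,2,0,1,2,5,0,0,2,3]
Step 18: insert czw at [0, 12, 29, 40, 44] -> counters=[3,1,1,4,7,0,4,1,0,0,0,3,2,0,1,0,0,0,1,3,0,0,2,0,0,0,2,0,4,2,0,7,0,0,1,4,2,0,1,2,6,0,0,2,4]
Final counters=[3,1,1,4,7,0,4,1,0,0,0,3,2,0,1,0,0,0,1,3,0,0,2,0,0,0,2,0,4,2,0,7,0,0,1,4,2,0,1,2,6,0,0,2,4] -> counters[19]=3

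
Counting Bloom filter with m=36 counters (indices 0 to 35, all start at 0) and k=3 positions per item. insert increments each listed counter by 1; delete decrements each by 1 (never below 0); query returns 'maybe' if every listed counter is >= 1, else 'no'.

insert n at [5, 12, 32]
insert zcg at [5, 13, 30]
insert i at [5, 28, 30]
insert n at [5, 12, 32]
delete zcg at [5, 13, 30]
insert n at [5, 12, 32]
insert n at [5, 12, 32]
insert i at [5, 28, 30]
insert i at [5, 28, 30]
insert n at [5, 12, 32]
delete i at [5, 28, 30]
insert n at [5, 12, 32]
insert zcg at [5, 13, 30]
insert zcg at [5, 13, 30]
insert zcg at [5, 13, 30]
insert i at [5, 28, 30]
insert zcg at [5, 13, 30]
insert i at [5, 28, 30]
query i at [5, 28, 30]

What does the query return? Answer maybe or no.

Answer: maybe

Derivation:
Step 1: insert n at [5, 12, 32] -> counters=[0,0,0,0,0,1,0,0,0,0,0,0,1,0,0,0,0,0,0,0,0,0,0,0,0,0,0,0,0,0,0,0,1,0,0,0]
Step 2: insert zcg at [5, 13, 30] -> counters=[0,0,0,0,0,2,0,0,0,0,0,0,1,1,0,0,0,0,0,0,0,0,0,0,0,0,0,0,0,0,1,0,1,0,0,0]
Step 3: insert i at [5, 28, 30] -> counters=[0,0,0,0,0,3,0,0,0,0,0,0,1,1,0,0,0,0,0,0,0,0,0,0,0,0,0,0,1,0,2,0,1,0,0,0]
Step 4: insert n at [5, 12, 32] -> counters=[0,0,0,0,0,4,0,0,0,0,0,0,2,1,0,0,0,0,0,0,0,0,0,0,0,0,0,0,1,0,2,0,2,0,0,0]
Step 5: delete zcg at [5, 13, 30] -> counters=[0,0,0,0,0,3,0,0,0,0,0,0,2,0,0,0,0,0,0,0,0,0,0,0,0,0,0,0,1,0,1,0,2,0,0,0]
Step 6: insert n at [5, 12, 32] -> counters=[0,0,0,0,0,4,0,0,0,0,0,0,3,0,0,0,0,0,0,0,0,0,0,0,0,0,0,0,1,0,1,0,3,0,0,0]
Step 7: insert n at [5, 12, 32] -> counters=[0,0,0,0,0,5,0,0,0,0,0,0,4,0,0,0,0,0,0,0,0,0,0,0,0,0,0,0,1,0,1,0,4,0,0,0]
Step 8: insert i at [5, 28, 30] -> counters=[0,0,0,0,0,6,0,0,0,0,0,0,4,0,0,0,0,0,0,0,0,0,0,0,0,0,0,0,2,0,2,0,4,0,0,0]
Step 9: insert i at [5, 28, 30] -> counters=[0,0,0,0,0,7,0,0,0,0,0,0,4,0,0,0,0,0,0,0,0,0,0,0,0,0,0,0,3,0,3,0,4,0,0,0]
Step 10: insert n at [5, 12, 32] -> counters=[0,0,0,0,0,8,0,0,0,0,0,0,5,0,0,0,0,0,0,0,0,0,0,0,0,0,0,0,3,0,3,0,5,0,0,0]
Step 11: delete i at [5, 28, 30] -> counters=[0,0,0,0,0,7,0,0,0,0,0,0,5,0,0,0,0,0,0,0,0,0,0,0,0,0,0,0,2,0,2,0,5,0,0,0]
Step 12: insert n at [5, 12, 32] -> counters=[0,0,0,0,0,8,0,0,0,0,0,0,6,0,0,0,0,0,0,0,0,0,0,0,0,0,0,0,2,0,2,0,6,0,0,0]
Step 13: insert zcg at [5, 13, 30] -> counters=[0,0,0,0,0,9,0,0,0,0,0,0,6,1,0,0,0,0,0,0,0,0,0,0,0,0,0,0,2,0,3,0,6,0,0,0]
Step 14: insert zcg at [5, 13, 30] -> counters=[0,0,0,0,0,10,0,0,0,0,0,0,6,2,0,0,0,0,0,0,0,0,0,0,0,0,0,0,2,0,4,0,6,0,0,0]
Step 15: insert zcg at [5, 13, 30] -> counters=[0,0,0,0,0,11,0,0,0,0,0,0,6,3,0,0,0,0,0,0,0,0,0,0,0,0,0,0,2,0,5,0,6,0,0,0]
Step 16: insert i at [5, 28, 30] -> counters=[0,0,0,0,0,12,0,0,0,0,0,0,6,3,0,0,0,0,0,0,0,0,0,0,0,0,0,0,3,0,6,0,6,0,0,0]
Step 17: insert zcg at [5, 13, 30] -> counters=[0,0,0,0,0,13,0,0,0,0,0,0,6,4,0,0,0,0,0,0,0,0,0,0,0,0,0,0,3,0,7,0,6,0,0,0]
Step 18: insert i at [5, 28, 30] -> counters=[0,0,0,0,0,14,0,0,0,0,0,0,6,4,0,0,0,0,0,0,0,0,0,0,0,0,0,0,4,0,8,0,6,0,0,0]
Query i: check counters[5]=14 counters[28]=4 counters[30]=8 -> maybe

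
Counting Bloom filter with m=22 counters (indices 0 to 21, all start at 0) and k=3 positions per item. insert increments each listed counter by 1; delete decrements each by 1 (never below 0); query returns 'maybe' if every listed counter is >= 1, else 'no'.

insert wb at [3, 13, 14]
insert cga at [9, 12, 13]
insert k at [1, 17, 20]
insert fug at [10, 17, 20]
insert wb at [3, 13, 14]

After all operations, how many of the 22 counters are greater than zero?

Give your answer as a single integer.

Step 1: insert wb at [3, 13, 14] -> counters=[0,0,0,1,0,0,0,0,0,0,0,0,0,1,1,0,0,0,0,0,0,0]
Step 2: insert cga at [9, 12, 13] -> counters=[0,0,0,1,0,0,0,0,0,1,0,0,1,2,1,0,0,0,0,0,0,0]
Step 3: insert k at [1, 17, 20] -> counters=[0,1,0,1,0,0,0,0,0,1,0,0,1,2,1,0,0,1,0,0,1,0]
Step 4: insert fug at [10, 17, 20] -> counters=[0,1,0,1,0,0,0,0,0,1,1,0,1,2,1,0,0,2,0,0,2,0]
Step 5: insert wb at [3, 13, 14] -> counters=[0,1,0,2,0,0,0,0,0,1,1,0,1,3,2,0,0,2,0,0,2,0]
Final counters=[0,1,0,2,0,0,0,0,0,1,1,0,1,3,2,0,0,2,0,0,2,0] -> 9 nonzero

Answer: 9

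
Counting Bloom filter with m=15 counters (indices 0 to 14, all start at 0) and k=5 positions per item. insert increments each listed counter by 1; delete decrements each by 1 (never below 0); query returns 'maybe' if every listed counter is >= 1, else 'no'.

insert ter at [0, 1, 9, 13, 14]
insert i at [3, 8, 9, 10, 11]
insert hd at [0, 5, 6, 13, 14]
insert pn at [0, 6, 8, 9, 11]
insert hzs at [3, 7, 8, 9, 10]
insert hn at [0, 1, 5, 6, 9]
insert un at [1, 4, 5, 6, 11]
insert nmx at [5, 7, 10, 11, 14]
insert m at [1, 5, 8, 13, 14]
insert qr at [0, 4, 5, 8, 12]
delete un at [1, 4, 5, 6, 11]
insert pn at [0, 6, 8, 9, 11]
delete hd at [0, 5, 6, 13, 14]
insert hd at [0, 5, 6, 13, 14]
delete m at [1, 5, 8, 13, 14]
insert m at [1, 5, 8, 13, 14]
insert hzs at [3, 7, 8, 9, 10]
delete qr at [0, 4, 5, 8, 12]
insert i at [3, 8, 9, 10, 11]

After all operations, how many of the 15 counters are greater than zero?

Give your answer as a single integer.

Answer: 12

Derivation:
Step 1: insert ter at [0, 1, 9, 13, 14] -> counters=[1,1,0,0,0,0,0,0,0,1,0,0,0,1,1]
Step 2: insert i at [3, 8, 9, 10, 11] -> counters=[1,1,0,1,0,0,0,0,1,2,1,1,0,1,1]
Step 3: insert hd at [0, 5, 6, 13, 14] -> counters=[2,1,0,1,0,1,1,0,1,2,1,1,0,2,2]
Step 4: insert pn at [0, 6, 8, 9, 11] -> counters=[3,1,0,1,0,1,2,0,2,3,1,2,0,2,2]
Step 5: insert hzs at [3, 7, 8, 9, 10] -> counters=[3,1,0,2,0,1,2,1,3,4,2,2,0,2,2]
Step 6: insert hn at [0, 1, 5, 6, 9] -> counters=[4,2,0,2,0,2,3,1,3,5,2,2,0,2,2]
Step 7: insert un at [1, 4, 5, 6, 11] -> counters=[4,3,0,2,1,3,4,1,3,5,2,3,0,2,2]
Step 8: insert nmx at [5, 7, 10, 11, 14] -> counters=[4,3,0,2,1,4,4,2,3,5,3,4,0,2,3]
Step 9: insert m at [1, 5, 8, 13, 14] -> counters=[4,4,0,2,1,5,4,2,4,5,3,4,0,3,4]
Step 10: insert qr at [0, 4, 5, 8, 12] -> counters=[5,4,0,2,2,6,4,2,5,5,3,4,1,3,4]
Step 11: delete un at [1, 4, 5, 6, 11] -> counters=[5,3,0,2,1,5,3,2,5,5,3,3,1,3,4]
Step 12: insert pn at [0, 6, 8, 9, 11] -> counters=[6,3,0,2,1,5,4,2,6,6,3,4,1,3,4]
Step 13: delete hd at [0, 5, 6, 13, 14] -> counters=[5,3,0,2,1,4,3,2,6,6,3,4,1,2,3]
Step 14: insert hd at [0, 5, 6, 13, 14] -> counters=[6,3,0,2,1,5,4,2,6,6,3,4,1,3,4]
Step 15: delete m at [1, 5, 8, 13, 14] -> counters=[6,2,0,2,1,4,4,2,5,6,3,4,1,2,3]
Step 16: insert m at [1, 5, 8, 13, 14] -> counters=[6,3,0,2,1,5,4,2,6,6,3,4,1,3,4]
Step 17: insert hzs at [3, 7, 8, 9, 10] -> counters=[6,3,0,3,1,5,4,3,7,7,4,4,1,3,4]
Step 18: delete qr at [0, 4, 5, 8, 12] -> counters=[5,3,0,3,0,4,4,3,6,7,4,4,0,3,4]
Step 19: insert i at [3, 8, 9, 10, 11] -> counters=[5,3,0,4,0,4,4,3,7,8,5,5,0,3,4]
Final counters=[5,3,0,4,0,4,4,3,7,8,5,5,0,3,4] -> 12 nonzero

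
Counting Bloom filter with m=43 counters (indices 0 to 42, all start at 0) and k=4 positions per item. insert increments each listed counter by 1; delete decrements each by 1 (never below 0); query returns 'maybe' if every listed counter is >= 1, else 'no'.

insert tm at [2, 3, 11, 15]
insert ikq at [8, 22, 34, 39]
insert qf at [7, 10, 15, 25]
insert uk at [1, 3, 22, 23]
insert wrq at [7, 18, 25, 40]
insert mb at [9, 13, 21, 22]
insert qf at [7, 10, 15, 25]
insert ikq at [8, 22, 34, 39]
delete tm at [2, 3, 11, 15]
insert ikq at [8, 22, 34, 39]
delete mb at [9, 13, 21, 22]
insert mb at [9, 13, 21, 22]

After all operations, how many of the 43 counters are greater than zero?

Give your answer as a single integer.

Answer: 16

Derivation:
Step 1: insert tm at [2, 3, 11, 15] -> counters=[0,0,1,1,0,0,0,0,0,0,0,1,0,0,0,1,0,0,0,0,0,0,0,0,0,0,0,0,0,0,0,0,0,0,0,0,0,0,0,0,0,0,0]
Step 2: insert ikq at [8, 22, 34, 39] -> counters=[0,0,1,1,0,0,0,0,1,0,0,1,0,0,0,1,0,0,0,0,0,0,1,0,0,0,0,0,0,0,0,0,0,0,1,0,0,0,0,1,0,0,0]
Step 3: insert qf at [7, 10, 15, 25] -> counters=[0,0,1,1,0,0,0,1,1,0,1,1,0,0,0,2,0,0,0,0,0,0,1,0,0,1,0,0,0,0,0,0,0,0,1,0,0,0,0,1,0,0,0]
Step 4: insert uk at [1, 3, 22, 23] -> counters=[0,1,1,2,0,0,0,1,1,0,1,1,0,0,0,2,0,0,0,0,0,0,2,1,0,1,0,0,0,0,0,0,0,0,1,0,0,0,0,1,0,0,0]
Step 5: insert wrq at [7, 18, 25, 40] -> counters=[0,1,1,2,0,0,0,2,1,0,1,1,0,0,0,2,0,0,1,0,0,0,2,1,0,2,0,0,0,0,0,0,0,0,1,0,0,0,0,1,1,0,0]
Step 6: insert mb at [9, 13, 21, 22] -> counters=[0,1,1,2,0,0,0,2,1,1,1,1,0,1,0,2,0,0,1,0,0,1,3,1,0,2,0,0,0,0,0,0,0,0,1,0,0,0,0,1,1,0,0]
Step 7: insert qf at [7, 10, 15, 25] -> counters=[0,1,1,2,0,0,0,3,1,1,2,1,0,1,0,3,0,0,1,0,0,1,3,1,0,3,0,0,0,0,0,0,0,0,1,0,0,0,0,1,1,0,0]
Step 8: insert ikq at [8, 22, 34, 39] -> counters=[0,1,1,2,0,0,0,3,2,1,2,1,0,1,0,3,0,0,1,0,0,1,4,1,0,3,0,0,0,0,0,0,0,0,2,0,0,0,0,2,1,0,0]
Step 9: delete tm at [2, 3, 11, 15] -> counters=[0,1,0,1,0,0,0,3,2,1,2,0,0,1,0,2,0,0,1,0,0,1,4,1,0,3,0,0,0,0,0,0,0,0,2,0,0,0,0,2,1,0,0]
Step 10: insert ikq at [8, 22, 34, 39] -> counters=[0,1,0,1,0,0,0,3,3,1,2,0,0,1,0,2,0,0,1,0,0,1,5,1,0,3,0,0,0,0,0,0,0,0,3,0,0,0,0,3,1,0,0]
Step 11: delete mb at [9, 13, 21, 22] -> counters=[0,1,0,1,0,0,0,3,3,0,2,0,0,0,0,2,0,0,1,0,0,0,4,1,0,3,0,0,0,0,0,0,0,0,3,0,0,0,0,3,1,0,0]
Step 12: insert mb at [9, 13, 21, 22] -> counters=[0,1,0,1,0,0,0,3,3,1,2,0,0,1,0,2,0,0,1,0,0,1,5,1,0,3,0,0,0,0,0,0,0,0,3,0,0,0,0,3,1,0,0]
Final counters=[0,1,0,1,0,0,0,3,3,1,2,0,0,1,0,2,0,0,1,0,0,1,5,1,0,3,0,0,0,0,0,0,0,0,3,0,0,0,0,3,1,0,0] -> 16 nonzero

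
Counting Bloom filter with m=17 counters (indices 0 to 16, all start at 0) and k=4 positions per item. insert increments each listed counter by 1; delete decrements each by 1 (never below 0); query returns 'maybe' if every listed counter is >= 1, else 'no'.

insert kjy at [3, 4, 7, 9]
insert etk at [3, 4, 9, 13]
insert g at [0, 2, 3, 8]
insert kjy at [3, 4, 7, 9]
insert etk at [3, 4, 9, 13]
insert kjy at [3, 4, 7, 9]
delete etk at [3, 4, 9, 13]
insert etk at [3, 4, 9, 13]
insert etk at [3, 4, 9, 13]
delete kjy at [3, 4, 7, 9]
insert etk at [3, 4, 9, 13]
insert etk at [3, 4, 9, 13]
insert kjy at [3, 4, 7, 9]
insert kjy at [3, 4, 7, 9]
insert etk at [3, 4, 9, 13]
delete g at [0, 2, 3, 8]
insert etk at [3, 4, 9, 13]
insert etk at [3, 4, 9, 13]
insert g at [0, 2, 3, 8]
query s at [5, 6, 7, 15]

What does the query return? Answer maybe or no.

Answer: no

Derivation:
Step 1: insert kjy at [3, 4, 7, 9] -> counters=[0,0,0,1,1,0,0,1,0,1,0,0,0,0,0,0,0]
Step 2: insert etk at [3, 4, 9, 13] -> counters=[0,0,0,2,2,0,0,1,0,2,0,0,0,1,0,0,0]
Step 3: insert g at [0, 2, 3, 8] -> counters=[1,0,1,3,2,0,0,1,1,2,0,0,0,1,0,0,0]
Step 4: insert kjy at [3, 4, 7, 9] -> counters=[1,0,1,4,3,0,0,2,1,3,0,0,0,1,0,0,0]
Step 5: insert etk at [3, 4, 9, 13] -> counters=[1,0,1,5,4,0,0,2,1,4,0,0,0,2,0,0,0]
Step 6: insert kjy at [3, 4, 7, 9] -> counters=[1,0,1,6,5,0,0,3,1,5,0,0,0,2,0,0,0]
Step 7: delete etk at [3, 4, 9, 13] -> counters=[1,0,1,5,4,0,0,3,1,4,0,0,0,1,0,0,0]
Step 8: insert etk at [3, 4, 9, 13] -> counters=[1,0,1,6,5,0,0,3,1,5,0,0,0,2,0,0,0]
Step 9: insert etk at [3, 4, 9, 13] -> counters=[1,0,1,7,6,0,0,3,1,6,0,0,0,3,0,0,0]
Step 10: delete kjy at [3, 4, 7, 9] -> counters=[1,0,1,6,5,0,0,2,1,5,0,0,0,3,0,0,0]
Step 11: insert etk at [3, 4, 9, 13] -> counters=[1,0,1,7,6,0,0,2,1,6,0,0,0,4,0,0,0]
Step 12: insert etk at [3, 4, 9, 13] -> counters=[1,0,1,8,7,0,0,2,1,7,0,0,0,5,0,0,0]
Step 13: insert kjy at [3, 4, 7, 9] -> counters=[1,0,1,9,8,0,0,3,1,8,0,0,0,5,0,0,0]
Step 14: insert kjy at [3, 4, 7, 9] -> counters=[1,0,1,10,9,0,0,4,1,9,0,0,0,5,0,0,0]
Step 15: insert etk at [3, 4, 9, 13] -> counters=[1,0,1,11,10,0,0,4,1,10,0,0,0,6,0,0,0]
Step 16: delete g at [0, 2, 3, 8] -> counters=[0,0,0,10,10,0,0,4,0,10,0,0,0,6,0,0,0]
Step 17: insert etk at [3, 4, 9, 13] -> counters=[0,0,0,11,11,0,0,4,0,11,0,0,0,7,0,0,0]
Step 18: insert etk at [3, 4, 9, 13] -> counters=[0,0,0,12,12,0,0,4,0,12,0,0,0,8,0,0,0]
Step 19: insert g at [0, 2, 3, 8] -> counters=[1,0,1,13,12,0,0,4,1,12,0,0,0,8,0,0,0]
Query s: check counters[5]=0 counters[6]=0 counters[7]=4 counters[15]=0 -> no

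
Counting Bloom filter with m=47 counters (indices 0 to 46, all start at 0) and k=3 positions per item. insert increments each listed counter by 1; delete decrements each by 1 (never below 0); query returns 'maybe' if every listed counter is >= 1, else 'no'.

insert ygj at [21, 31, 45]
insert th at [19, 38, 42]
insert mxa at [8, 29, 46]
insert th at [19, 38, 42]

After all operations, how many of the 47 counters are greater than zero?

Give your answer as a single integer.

Step 1: insert ygj at [21, 31, 45] -> counters=[0,0,0,0,0,0,0,0,0,0,0,0,0,0,0,0,0,0,0,0,0,1,0,0,0,0,0,0,0,0,0,1,0,0,0,0,0,0,0,0,0,0,0,0,0,1,0]
Step 2: insert th at [19, 38, 42] -> counters=[0,0,0,0,0,0,0,0,0,0,0,0,0,0,0,0,0,0,0,1,0,1,0,0,0,0,0,0,0,0,0,1,0,0,0,0,0,0,1,0,0,0,1,0,0,1,0]
Step 3: insert mxa at [8, 29, 46] -> counters=[0,0,0,0,0,0,0,0,1,0,0,0,0,0,0,0,0,0,0,1,0,1,0,0,0,0,0,0,0,1,0,1,0,0,0,0,0,0,1,0,0,0,1,0,0,1,1]
Step 4: insert th at [19, 38, 42] -> counters=[0,0,0,0,0,0,0,0,1,0,0,0,0,0,0,0,0,0,0,2,0,1,0,0,0,0,0,0,0,1,0,1,0,0,0,0,0,0,2,0,0,0,2,0,0,1,1]
Final counters=[0,0,0,0,0,0,0,0,1,0,0,0,0,0,0,0,0,0,0,2,0,1,0,0,0,0,0,0,0,1,0,1,0,0,0,0,0,0,2,0,0,0,2,0,0,1,1] -> 9 nonzero

Answer: 9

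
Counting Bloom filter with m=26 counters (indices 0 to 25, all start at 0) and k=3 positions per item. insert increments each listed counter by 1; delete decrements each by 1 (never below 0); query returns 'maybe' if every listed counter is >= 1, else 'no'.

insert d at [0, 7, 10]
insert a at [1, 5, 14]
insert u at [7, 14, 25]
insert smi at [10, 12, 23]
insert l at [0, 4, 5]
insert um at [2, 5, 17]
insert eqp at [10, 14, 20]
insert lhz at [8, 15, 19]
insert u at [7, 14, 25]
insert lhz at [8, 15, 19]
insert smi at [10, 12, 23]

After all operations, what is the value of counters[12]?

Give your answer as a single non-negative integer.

Step 1: insert d at [0, 7, 10] -> counters=[1,0,0,0,0,0,0,1,0,0,1,0,0,0,0,0,0,0,0,0,0,0,0,0,0,0]
Step 2: insert a at [1, 5, 14] -> counters=[1,1,0,0,0,1,0,1,0,0,1,0,0,0,1,0,0,0,0,0,0,0,0,0,0,0]
Step 3: insert u at [7, 14, 25] -> counters=[1,1,0,0,0,1,0,2,0,0,1,0,0,0,2,0,0,0,0,0,0,0,0,0,0,1]
Step 4: insert smi at [10, 12, 23] -> counters=[1,1,0,0,0,1,0,2,0,0,2,0,1,0,2,0,0,0,0,0,0,0,0,1,0,1]
Step 5: insert l at [0, 4, 5] -> counters=[2,1,0,0,1,2,0,2,0,0,2,0,1,0,2,0,0,0,0,0,0,0,0,1,0,1]
Step 6: insert um at [2, 5, 17] -> counters=[2,1,1,0,1,3,0,2,0,0,2,0,1,0,2,0,0,1,0,0,0,0,0,1,0,1]
Step 7: insert eqp at [10, 14, 20] -> counters=[2,1,1,0,1,3,0,2,0,0,3,0,1,0,3,0,0,1,0,0,1,0,0,1,0,1]
Step 8: insert lhz at [8, 15, 19] -> counters=[2,1,1,0,1,3,0,2,1,0,3,0,1,0,3,1,0,1,0,1,1,0,0,1,0,1]
Step 9: insert u at [7, 14, 25] -> counters=[2,1,1,0,1,3,0,3,1,0,3,0,1,0,4,1,0,1,0,1,1,0,0,1,0,2]
Step 10: insert lhz at [8, 15, 19] -> counters=[2,1,1,0,1,3,0,3,2,0,3,0,1,0,4,2,0,1,0,2,1,0,0,1,0,2]
Step 11: insert smi at [10, 12, 23] -> counters=[2,1,1,0,1,3,0,3,2,0,4,0,2,0,4,2,0,1,0,2,1,0,0,2,0,2]
Final counters=[2,1,1,0,1,3,0,3,2,0,4,0,2,0,4,2,0,1,0,2,1,0,0,2,0,2] -> counters[12]=2

Answer: 2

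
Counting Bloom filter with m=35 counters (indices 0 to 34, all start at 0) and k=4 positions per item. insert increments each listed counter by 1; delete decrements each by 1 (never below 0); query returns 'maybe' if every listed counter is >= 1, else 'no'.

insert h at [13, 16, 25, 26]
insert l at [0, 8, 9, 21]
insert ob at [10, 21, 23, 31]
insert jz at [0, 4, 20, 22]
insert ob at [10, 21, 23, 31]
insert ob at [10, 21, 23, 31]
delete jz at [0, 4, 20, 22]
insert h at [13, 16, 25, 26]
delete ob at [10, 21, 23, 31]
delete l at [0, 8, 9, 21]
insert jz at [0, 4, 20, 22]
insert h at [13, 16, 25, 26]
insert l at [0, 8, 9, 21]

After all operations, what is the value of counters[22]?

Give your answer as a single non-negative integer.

Answer: 1

Derivation:
Step 1: insert h at [13, 16, 25, 26] -> counters=[0,0,0,0,0,0,0,0,0,0,0,0,0,1,0,0,1,0,0,0,0,0,0,0,0,1,1,0,0,0,0,0,0,0,0]
Step 2: insert l at [0, 8, 9, 21] -> counters=[1,0,0,0,0,0,0,0,1,1,0,0,0,1,0,0,1,0,0,0,0,1,0,0,0,1,1,0,0,0,0,0,0,0,0]
Step 3: insert ob at [10, 21, 23, 31] -> counters=[1,0,0,0,0,0,0,0,1,1,1,0,0,1,0,0,1,0,0,0,0,2,0,1,0,1,1,0,0,0,0,1,0,0,0]
Step 4: insert jz at [0, 4, 20, 22] -> counters=[2,0,0,0,1,0,0,0,1,1,1,0,0,1,0,0,1,0,0,0,1,2,1,1,0,1,1,0,0,0,0,1,0,0,0]
Step 5: insert ob at [10, 21, 23, 31] -> counters=[2,0,0,0,1,0,0,0,1,1,2,0,0,1,0,0,1,0,0,0,1,3,1,2,0,1,1,0,0,0,0,2,0,0,0]
Step 6: insert ob at [10, 21, 23, 31] -> counters=[2,0,0,0,1,0,0,0,1,1,3,0,0,1,0,0,1,0,0,0,1,4,1,3,0,1,1,0,0,0,0,3,0,0,0]
Step 7: delete jz at [0, 4, 20, 22] -> counters=[1,0,0,0,0,0,0,0,1,1,3,0,0,1,0,0,1,0,0,0,0,4,0,3,0,1,1,0,0,0,0,3,0,0,0]
Step 8: insert h at [13, 16, 25, 26] -> counters=[1,0,0,0,0,0,0,0,1,1,3,0,0,2,0,0,2,0,0,0,0,4,0,3,0,2,2,0,0,0,0,3,0,0,0]
Step 9: delete ob at [10, 21, 23, 31] -> counters=[1,0,0,0,0,0,0,0,1,1,2,0,0,2,0,0,2,0,0,0,0,3,0,2,0,2,2,0,0,0,0,2,0,0,0]
Step 10: delete l at [0, 8, 9, 21] -> counters=[0,0,0,0,0,0,0,0,0,0,2,0,0,2,0,0,2,0,0,0,0,2,0,2,0,2,2,0,0,0,0,2,0,0,0]
Step 11: insert jz at [0, 4, 20, 22] -> counters=[1,0,0,0,1,0,0,0,0,0,2,0,0,2,0,0,2,0,0,0,1,2,1,2,0,2,2,0,0,0,0,2,0,0,0]
Step 12: insert h at [13, 16, 25, 26] -> counters=[1,0,0,0,1,0,0,0,0,0,2,0,0,3,0,0,3,0,0,0,1,2,1,2,0,3,3,0,0,0,0,2,0,0,0]
Step 13: insert l at [0, 8, 9, 21] -> counters=[2,0,0,0,1,0,0,0,1,1,2,0,0,3,0,0,3,0,0,0,1,3,1,2,0,3,3,0,0,0,0,2,0,0,0]
Final counters=[2,0,0,0,1,0,0,0,1,1,2,0,0,3,0,0,3,0,0,0,1,3,1,2,0,3,3,0,0,0,0,2,0,0,0] -> counters[22]=1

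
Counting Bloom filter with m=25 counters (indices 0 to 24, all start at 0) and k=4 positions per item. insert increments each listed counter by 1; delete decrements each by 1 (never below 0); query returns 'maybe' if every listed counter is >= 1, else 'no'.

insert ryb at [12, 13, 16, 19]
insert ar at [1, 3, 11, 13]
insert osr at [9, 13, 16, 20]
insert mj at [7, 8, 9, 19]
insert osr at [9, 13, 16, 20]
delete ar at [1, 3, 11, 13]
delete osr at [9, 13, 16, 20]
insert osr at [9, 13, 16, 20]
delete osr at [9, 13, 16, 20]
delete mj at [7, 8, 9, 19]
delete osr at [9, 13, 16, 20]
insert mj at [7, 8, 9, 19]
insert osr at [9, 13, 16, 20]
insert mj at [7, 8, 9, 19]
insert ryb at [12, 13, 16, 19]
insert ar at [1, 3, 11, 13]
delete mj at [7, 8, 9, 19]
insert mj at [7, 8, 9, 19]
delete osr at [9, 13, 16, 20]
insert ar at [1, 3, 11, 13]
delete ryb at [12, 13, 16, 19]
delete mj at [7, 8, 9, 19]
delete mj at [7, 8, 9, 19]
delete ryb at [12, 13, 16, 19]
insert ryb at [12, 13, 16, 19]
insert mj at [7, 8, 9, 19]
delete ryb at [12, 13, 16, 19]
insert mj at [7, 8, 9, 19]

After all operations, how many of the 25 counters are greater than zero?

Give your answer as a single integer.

Answer: 8

Derivation:
Step 1: insert ryb at [12, 13, 16, 19] -> counters=[0,0,0,0,0,0,0,0,0,0,0,0,1,1,0,0,1,0,0,1,0,0,0,0,0]
Step 2: insert ar at [1, 3, 11, 13] -> counters=[0,1,0,1,0,0,0,0,0,0,0,1,1,2,0,0,1,0,0,1,0,0,0,0,0]
Step 3: insert osr at [9, 13, 16, 20] -> counters=[0,1,0,1,0,0,0,0,0,1,0,1,1,3,0,0,2,0,0,1,1,0,0,0,0]
Step 4: insert mj at [7, 8, 9, 19] -> counters=[0,1,0,1,0,0,0,1,1,2,0,1,1,3,0,0,2,0,0,2,1,0,0,0,0]
Step 5: insert osr at [9, 13, 16, 20] -> counters=[0,1,0,1,0,0,0,1,1,3,0,1,1,4,0,0,3,0,0,2,2,0,0,0,0]
Step 6: delete ar at [1, 3, 11, 13] -> counters=[0,0,0,0,0,0,0,1,1,3,0,0,1,3,0,0,3,0,0,2,2,0,0,0,0]
Step 7: delete osr at [9, 13, 16, 20] -> counters=[0,0,0,0,0,0,0,1,1,2,0,0,1,2,0,0,2,0,0,2,1,0,0,0,0]
Step 8: insert osr at [9, 13, 16, 20] -> counters=[0,0,0,0,0,0,0,1,1,3,0,0,1,3,0,0,3,0,0,2,2,0,0,0,0]
Step 9: delete osr at [9, 13, 16, 20] -> counters=[0,0,0,0,0,0,0,1,1,2,0,0,1,2,0,0,2,0,0,2,1,0,0,0,0]
Step 10: delete mj at [7, 8, 9, 19] -> counters=[0,0,0,0,0,0,0,0,0,1,0,0,1,2,0,0,2,0,0,1,1,0,0,0,0]
Step 11: delete osr at [9, 13, 16, 20] -> counters=[0,0,0,0,0,0,0,0,0,0,0,0,1,1,0,0,1,0,0,1,0,0,0,0,0]
Step 12: insert mj at [7, 8, 9, 19] -> counters=[0,0,0,0,0,0,0,1,1,1,0,0,1,1,0,0,1,0,0,2,0,0,0,0,0]
Step 13: insert osr at [9, 13, 16, 20] -> counters=[0,0,0,0,0,0,0,1,1,2,0,0,1,2,0,0,2,0,0,2,1,0,0,0,0]
Step 14: insert mj at [7, 8, 9, 19] -> counters=[0,0,0,0,0,0,0,2,2,3,0,0,1,2,0,0,2,0,0,3,1,0,0,0,0]
Step 15: insert ryb at [12, 13, 16, 19] -> counters=[0,0,0,0,0,0,0,2,2,3,0,0,2,3,0,0,3,0,0,4,1,0,0,0,0]
Step 16: insert ar at [1, 3, 11, 13] -> counters=[0,1,0,1,0,0,0,2,2,3,0,1,2,4,0,0,3,0,0,4,1,0,0,0,0]
Step 17: delete mj at [7, 8, 9, 19] -> counters=[0,1,0,1,0,0,0,1,1,2,0,1,2,4,0,0,3,0,0,3,1,0,0,0,0]
Step 18: insert mj at [7, 8, 9, 19] -> counters=[0,1,0,1,0,0,0,2,2,3,0,1,2,4,0,0,3,0,0,4,1,0,0,0,0]
Step 19: delete osr at [9, 13, 16, 20] -> counters=[0,1,0,1,0,0,0,2,2,2,0,1,2,3,0,0,2,0,0,4,0,0,0,0,0]
Step 20: insert ar at [1, 3, 11, 13] -> counters=[0,2,0,2,0,0,0,2,2,2,0,2,2,4,0,0,2,0,0,4,0,0,0,0,0]
Step 21: delete ryb at [12, 13, 16, 19] -> counters=[0,2,0,2,0,0,0,2,2,2,0,2,1,3,0,0,1,0,0,3,0,0,0,0,0]
Step 22: delete mj at [7, 8, 9, 19] -> counters=[0,2,0,2,0,0,0,1,1,1,0,2,1,3,0,0,1,0,0,2,0,0,0,0,0]
Step 23: delete mj at [7, 8, 9, 19] -> counters=[0,2,0,2,0,0,0,0,0,0,0,2,1,3,0,0,1,0,0,1,0,0,0,0,0]
Step 24: delete ryb at [12, 13, 16, 19] -> counters=[0,2,0,2,0,0,0,0,0,0,0,2,0,2,0,0,0,0,0,0,0,0,0,0,0]
Step 25: insert ryb at [12, 13, 16, 19] -> counters=[0,2,0,2,0,0,0,0,0,0,0,2,1,3,0,0,1,0,0,1,0,0,0,0,0]
Step 26: insert mj at [7, 8, 9, 19] -> counters=[0,2,0,2,0,0,0,1,1,1,0,2,1,3,0,0,1,0,0,2,0,0,0,0,0]
Step 27: delete ryb at [12, 13, 16, 19] -> counters=[0,2,0,2,0,0,0,1,1,1,0,2,0,2,0,0,0,0,0,1,0,0,0,0,0]
Step 28: insert mj at [7, 8, 9, 19] -> counters=[0,2,0,2,0,0,0,2,2,2,0,2,0,2,0,0,0,0,0,2,0,0,0,0,0]
Final counters=[0,2,0,2,0,0,0,2,2,2,0,2,0,2,0,0,0,0,0,2,0,0,0,0,0] -> 8 nonzero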